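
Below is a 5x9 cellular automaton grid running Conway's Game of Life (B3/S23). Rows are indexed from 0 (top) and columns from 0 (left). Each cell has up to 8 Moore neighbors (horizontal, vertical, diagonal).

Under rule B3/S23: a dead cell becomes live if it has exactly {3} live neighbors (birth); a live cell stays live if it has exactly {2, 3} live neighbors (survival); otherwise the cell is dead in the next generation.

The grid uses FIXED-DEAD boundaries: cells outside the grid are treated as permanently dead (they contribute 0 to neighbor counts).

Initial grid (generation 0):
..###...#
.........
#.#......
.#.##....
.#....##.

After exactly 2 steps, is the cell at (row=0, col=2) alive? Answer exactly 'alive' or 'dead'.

Simulating step by step:
Generation 0 (given above): 12 live cells
Generation 1: 10 live cells
...#.....
.##......
.###.....
##.#.....
..#......
Generation 2: 7 live cells
..#......
.#.......
...#.....
#..#.....
.##......

Cell (0,2) at generation 2: 1 -> alive

Answer: alive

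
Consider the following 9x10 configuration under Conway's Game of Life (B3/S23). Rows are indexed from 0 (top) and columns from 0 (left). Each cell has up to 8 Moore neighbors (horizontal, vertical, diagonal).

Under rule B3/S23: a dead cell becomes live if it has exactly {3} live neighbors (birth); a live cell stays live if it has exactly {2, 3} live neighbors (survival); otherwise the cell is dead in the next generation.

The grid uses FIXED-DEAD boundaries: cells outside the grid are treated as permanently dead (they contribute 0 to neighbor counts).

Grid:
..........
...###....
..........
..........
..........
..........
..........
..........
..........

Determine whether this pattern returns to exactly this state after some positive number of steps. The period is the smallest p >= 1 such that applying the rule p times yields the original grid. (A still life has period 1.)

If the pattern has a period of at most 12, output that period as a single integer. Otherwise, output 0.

Simulating and comparing each generation to the original:
Gen 0 (original, given above): 3 live cells
Gen 1: 3 live cells, differs from original
Gen 2: 3 live cells, MATCHES original -> period = 2

Answer: 2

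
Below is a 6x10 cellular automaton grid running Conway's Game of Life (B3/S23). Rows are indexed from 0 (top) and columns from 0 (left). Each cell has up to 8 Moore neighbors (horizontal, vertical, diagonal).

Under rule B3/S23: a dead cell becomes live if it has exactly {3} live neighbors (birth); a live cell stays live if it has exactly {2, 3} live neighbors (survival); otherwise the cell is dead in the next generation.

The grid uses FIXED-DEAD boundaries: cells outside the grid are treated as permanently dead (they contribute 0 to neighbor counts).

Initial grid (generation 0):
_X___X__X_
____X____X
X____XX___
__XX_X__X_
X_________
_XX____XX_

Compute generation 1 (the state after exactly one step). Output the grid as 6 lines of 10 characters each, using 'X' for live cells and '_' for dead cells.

Answer: __________
____X_X___
___X_XX___
_X__XXX___
___X___XX_
_X________

Derivation:
Simulating step by step:
Generation 0 (given above): 17 live cells
Generation 1: 13 live cells
(generation 1 grid is the final answer)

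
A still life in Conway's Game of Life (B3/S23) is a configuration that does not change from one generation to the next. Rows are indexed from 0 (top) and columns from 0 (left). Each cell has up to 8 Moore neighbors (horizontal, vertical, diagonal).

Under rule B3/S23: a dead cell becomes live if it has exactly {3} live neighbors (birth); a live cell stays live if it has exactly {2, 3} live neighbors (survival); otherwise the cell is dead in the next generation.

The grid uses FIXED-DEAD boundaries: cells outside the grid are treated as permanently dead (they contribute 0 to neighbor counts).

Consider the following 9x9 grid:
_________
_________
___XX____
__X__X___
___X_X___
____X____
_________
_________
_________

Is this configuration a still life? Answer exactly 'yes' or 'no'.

Answer: yes

Derivation:
Compute generation 1 and compare to generation 0 (given above):
Generation 1:
_________
_________
___XX____
__X__X___
___X_X___
____X____
_________
_________
_________
The grids are IDENTICAL -> still life.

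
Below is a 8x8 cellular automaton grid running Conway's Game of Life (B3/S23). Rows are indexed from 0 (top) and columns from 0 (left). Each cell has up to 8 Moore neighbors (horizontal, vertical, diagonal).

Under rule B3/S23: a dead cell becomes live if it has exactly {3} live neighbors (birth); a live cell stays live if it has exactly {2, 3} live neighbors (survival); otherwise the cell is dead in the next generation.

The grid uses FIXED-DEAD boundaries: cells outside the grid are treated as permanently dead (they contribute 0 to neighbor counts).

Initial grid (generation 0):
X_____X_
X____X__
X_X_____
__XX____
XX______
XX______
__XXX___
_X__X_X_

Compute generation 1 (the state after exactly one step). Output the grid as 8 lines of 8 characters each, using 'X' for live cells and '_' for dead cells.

Simulating step by step:
Generation 0 (given above): 18 live cells
Generation 1: 17 live cells
(generation 1 grid is the final answer)

Answer: ________
X_______
__XX____
X_XX____
X_______
X__X____
X_XXXX__
__X_XX__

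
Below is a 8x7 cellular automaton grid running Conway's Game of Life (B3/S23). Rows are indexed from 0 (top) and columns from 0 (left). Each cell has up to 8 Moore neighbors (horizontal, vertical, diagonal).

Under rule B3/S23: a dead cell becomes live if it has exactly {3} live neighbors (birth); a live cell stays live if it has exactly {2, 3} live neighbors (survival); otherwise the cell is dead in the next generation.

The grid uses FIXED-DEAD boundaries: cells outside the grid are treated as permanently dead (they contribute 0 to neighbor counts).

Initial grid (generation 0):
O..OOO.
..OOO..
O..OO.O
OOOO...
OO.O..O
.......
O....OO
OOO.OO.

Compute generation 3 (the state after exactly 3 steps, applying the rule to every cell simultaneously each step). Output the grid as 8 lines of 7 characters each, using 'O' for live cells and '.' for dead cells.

Simulating step by step:
Generation 0 (given above): 27 live cells
Generation 1: 22 live cells
..O..O.
.OO....
O....O.
.....O.
O..O...
OO...OO
O...OOO
OO..OOO
Generation 2: 18 live cells
.OO....
.OO....
.O.....
....O..
OO..OOO
OO....O
.......
OO..O.O
Generation 3: 16 live cells
(generation 3 grid is the final answer)

Answer: .OO....
O......
.OO....
OO..O..
OO..O.O
OO....O
.....O.
.......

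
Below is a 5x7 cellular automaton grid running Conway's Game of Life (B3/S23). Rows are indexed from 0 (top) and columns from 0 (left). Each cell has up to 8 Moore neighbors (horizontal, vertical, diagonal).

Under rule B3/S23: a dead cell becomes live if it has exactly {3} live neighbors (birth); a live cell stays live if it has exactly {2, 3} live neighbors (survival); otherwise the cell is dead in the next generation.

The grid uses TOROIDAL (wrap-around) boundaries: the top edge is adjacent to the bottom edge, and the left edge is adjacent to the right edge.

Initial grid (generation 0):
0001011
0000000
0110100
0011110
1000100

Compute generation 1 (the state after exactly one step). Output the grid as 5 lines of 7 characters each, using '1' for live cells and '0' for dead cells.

Answer: 0000111
0011110
0110110
0010010
0010000

Derivation:
Simulating step by step:
Generation 0 (given above): 12 live cells
Generation 1: 14 live cells
(generation 1 grid is the final answer)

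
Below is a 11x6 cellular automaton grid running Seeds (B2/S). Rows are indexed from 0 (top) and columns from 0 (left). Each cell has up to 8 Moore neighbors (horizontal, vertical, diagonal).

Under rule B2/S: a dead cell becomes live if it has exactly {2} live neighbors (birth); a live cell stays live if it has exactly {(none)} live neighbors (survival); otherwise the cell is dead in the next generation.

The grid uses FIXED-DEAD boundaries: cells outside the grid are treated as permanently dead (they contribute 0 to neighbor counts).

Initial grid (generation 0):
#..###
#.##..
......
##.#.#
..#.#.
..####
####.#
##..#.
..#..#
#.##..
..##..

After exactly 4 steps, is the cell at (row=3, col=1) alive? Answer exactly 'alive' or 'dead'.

Answer: alive

Derivation:
Simulating step by step:
Generation 0 (given above): 32 live cells
Generation 1: 4 live cells
......
.....#
......
......
#.....
#.....
......
......
......
......
....#.
Generation 2: 2 live cells
......
......
......
......
.#....
.#....
......
......
......
......
......
Generation 3: 4 live cells
......
......
......
......
#.#...
#.#...
......
......
......
......
......
Generation 4: 4 live cells
......
......
......
.#....
...#..
...#..
.#....
......
......
......
......

Cell (3,1) at generation 4: 1 -> alive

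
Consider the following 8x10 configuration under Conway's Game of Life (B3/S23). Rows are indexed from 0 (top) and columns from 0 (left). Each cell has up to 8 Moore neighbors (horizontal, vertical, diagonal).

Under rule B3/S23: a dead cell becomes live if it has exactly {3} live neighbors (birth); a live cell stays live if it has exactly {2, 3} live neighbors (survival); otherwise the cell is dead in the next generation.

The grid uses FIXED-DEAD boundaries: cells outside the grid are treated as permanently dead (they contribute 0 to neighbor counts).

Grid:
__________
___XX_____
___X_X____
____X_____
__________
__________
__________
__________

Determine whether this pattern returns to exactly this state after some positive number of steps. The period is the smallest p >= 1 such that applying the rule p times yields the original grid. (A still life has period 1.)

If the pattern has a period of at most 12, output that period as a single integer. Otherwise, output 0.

Simulating and comparing each generation to the original:
Gen 0 (original, given above): 5 live cells
Gen 1: 5 live cells, MATCHES original -> period = 1

Answer: 1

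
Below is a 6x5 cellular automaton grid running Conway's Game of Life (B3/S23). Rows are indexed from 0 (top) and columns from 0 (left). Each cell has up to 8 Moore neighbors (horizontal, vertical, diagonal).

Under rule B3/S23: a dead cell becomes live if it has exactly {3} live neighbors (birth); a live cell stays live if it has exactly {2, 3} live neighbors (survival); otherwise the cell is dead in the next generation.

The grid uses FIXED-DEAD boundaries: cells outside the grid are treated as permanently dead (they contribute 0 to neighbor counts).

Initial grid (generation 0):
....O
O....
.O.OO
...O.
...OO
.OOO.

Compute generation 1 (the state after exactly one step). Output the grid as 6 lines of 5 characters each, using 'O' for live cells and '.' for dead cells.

Answer: .....
...OO
..OOO
.....
....O
..OOO

Derivation:
Simulating step by step:
Generation 0 (given above): 11 live cells
Generation 1: 9 live cells
(generation 1 grid is the final answer)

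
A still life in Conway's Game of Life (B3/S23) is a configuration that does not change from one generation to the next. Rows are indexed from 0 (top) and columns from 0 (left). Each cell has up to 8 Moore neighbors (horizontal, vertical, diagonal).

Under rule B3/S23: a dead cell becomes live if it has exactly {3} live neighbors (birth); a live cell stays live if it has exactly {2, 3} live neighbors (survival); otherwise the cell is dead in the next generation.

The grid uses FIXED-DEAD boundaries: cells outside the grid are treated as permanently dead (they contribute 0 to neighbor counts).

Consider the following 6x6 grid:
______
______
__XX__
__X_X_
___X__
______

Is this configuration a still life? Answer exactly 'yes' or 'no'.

Compute generation 1 and compare to generation 0 (given above):
Generation 1:
______
______
__XX__
__X_X_
___X__
______
The grids are IDENTICAL -> still life.

Answer: yes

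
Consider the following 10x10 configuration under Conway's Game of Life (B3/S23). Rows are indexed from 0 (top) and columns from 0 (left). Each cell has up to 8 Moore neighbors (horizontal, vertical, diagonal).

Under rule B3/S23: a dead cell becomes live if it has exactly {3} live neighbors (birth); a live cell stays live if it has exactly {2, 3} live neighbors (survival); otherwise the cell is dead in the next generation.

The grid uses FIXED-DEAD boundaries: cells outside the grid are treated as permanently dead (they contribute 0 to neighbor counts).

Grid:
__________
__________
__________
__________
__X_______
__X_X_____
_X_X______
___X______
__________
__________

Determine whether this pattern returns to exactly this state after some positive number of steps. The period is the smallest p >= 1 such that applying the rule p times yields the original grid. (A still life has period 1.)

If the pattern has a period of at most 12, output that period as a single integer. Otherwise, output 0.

Answer: 2

Derivation:
Simulating and comparing each generation to the original:
Gen 0 (original, given above): 6 live cells
Gen 1: 6 live cells, differs from original
Gen 2: 6 live cells, MATCHES original -> period = 2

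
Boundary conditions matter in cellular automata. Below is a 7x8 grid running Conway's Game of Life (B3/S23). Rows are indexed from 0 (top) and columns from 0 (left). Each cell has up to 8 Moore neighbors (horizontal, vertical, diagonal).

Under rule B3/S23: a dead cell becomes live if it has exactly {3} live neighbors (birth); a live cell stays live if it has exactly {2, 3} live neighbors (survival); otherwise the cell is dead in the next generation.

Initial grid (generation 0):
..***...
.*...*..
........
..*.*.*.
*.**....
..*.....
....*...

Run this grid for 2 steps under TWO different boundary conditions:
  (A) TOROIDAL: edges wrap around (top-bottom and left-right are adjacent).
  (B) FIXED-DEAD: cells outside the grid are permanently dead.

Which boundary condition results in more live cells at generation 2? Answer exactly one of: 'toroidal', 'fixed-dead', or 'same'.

Answer: toroidal

Derivation:
Under TOROIDAL boundary, generation 2:
.*...*..
..*.....
.*..*...
.**.....
...*....
.**.....
....**..
Population = 12

Under FIXED-DEAD boundary, generation 2:
..*.*...
..*..*..
.*..*...
.**.....
...*....
.**.....
........
Population = 11

Comparison: toroidal=12, fixed-dead=11 -> toroidal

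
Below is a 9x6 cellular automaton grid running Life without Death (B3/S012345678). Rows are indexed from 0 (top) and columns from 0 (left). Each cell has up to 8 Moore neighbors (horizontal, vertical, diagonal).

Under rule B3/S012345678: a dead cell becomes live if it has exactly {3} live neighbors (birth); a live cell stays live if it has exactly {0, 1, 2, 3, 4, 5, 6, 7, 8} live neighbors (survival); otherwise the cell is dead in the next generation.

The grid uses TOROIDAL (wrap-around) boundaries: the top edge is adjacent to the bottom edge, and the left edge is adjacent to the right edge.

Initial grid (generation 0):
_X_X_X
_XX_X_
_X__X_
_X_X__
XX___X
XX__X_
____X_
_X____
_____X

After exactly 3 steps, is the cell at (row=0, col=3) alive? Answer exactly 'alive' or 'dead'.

Answer: alive

Derivation:
Simulating step by step:
Generation 0 (given above): 19 live cells
Generation 1: 29 live cells
_X_X_X
_XX_XX
XX__X_
_X_XXX
XX__XX
XX__X_
XX__XX
_X____
__X_XX
Generation 2: 36 live cells
_X_X_X
_XX_XX
XX__X_
_X_XXX
XX__XX
XXXXX_
XXX_XX
_XXX__
_XXXXX
Generation 3: 36 live cells
_X_X_X
_XX_XX
XX__X_
_X_XXX
XX__XX
XXXXX_
XXX_XX
_XXX__
_XXXXX

Cell (0,3) at generation 3: 1 -> alive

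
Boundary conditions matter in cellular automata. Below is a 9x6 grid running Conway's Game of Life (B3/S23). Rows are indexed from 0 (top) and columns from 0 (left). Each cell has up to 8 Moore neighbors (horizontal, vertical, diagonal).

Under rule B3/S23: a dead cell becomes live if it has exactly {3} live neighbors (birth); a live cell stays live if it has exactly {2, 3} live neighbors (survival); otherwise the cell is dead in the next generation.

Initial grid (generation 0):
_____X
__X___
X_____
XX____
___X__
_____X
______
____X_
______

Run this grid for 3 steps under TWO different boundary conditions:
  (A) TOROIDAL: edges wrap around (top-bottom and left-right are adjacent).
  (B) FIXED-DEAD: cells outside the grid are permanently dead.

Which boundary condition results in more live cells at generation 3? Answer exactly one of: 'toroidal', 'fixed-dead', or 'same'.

Under TOROIDAL boundary, generation 3:
______
______
_X___X
__X__X
_X___X
______
______
______
______
Population = 6

Under FIXED-DEAD boundary, generation 3:
______
______
XX____
XX____
______
______
______
______
______
Population = 4

Comparison: toroidal=6, fixed-dead=4 -> toroidal

Answer: toroidal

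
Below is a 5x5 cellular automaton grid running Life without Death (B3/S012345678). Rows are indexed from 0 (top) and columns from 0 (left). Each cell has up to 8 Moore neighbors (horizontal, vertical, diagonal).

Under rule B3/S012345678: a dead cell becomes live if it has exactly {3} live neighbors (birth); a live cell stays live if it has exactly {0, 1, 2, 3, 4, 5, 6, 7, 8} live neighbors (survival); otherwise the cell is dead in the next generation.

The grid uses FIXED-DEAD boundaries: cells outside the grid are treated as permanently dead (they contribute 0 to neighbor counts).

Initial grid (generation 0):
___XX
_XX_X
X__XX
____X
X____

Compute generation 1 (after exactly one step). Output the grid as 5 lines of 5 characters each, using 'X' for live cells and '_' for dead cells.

Answer: __XXX
_XX_X
XXXXX
___XX
X____

Derivation:
Simulating step by step:
Generation 0 (given above): 10 live cells
Generation 1: 14 live cells
(generation 1 grid is the final answer)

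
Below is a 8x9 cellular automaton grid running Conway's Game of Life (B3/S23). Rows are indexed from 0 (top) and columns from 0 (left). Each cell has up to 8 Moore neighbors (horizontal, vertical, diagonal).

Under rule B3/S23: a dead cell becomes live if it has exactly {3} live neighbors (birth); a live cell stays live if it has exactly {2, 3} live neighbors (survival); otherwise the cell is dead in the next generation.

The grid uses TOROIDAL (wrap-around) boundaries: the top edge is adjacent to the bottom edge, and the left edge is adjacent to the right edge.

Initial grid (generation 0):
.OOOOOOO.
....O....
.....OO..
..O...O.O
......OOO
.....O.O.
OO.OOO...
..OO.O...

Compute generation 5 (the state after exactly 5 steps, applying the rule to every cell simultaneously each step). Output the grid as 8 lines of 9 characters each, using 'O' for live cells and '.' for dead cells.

Answer: ...O...O.
.OO......
O....OO.O
....O....
...O..O..
....O....
...OOO...
O.OO...OO

Derivation:
Simulating step by step:
Generation 0 (given above): 26 live cells
Generation 1: 17 live cells
.O....O..
..O....O.
.....OOO.
........O
.....O..O
O....O.O.
.O.O.O...
O........
Generation 2: 23 live cells
.O.......
.....O.O.
......OOO
.....O..O
O.....OOO
O....O..O
OO..O.O.O
OOO......
Generation 3: 16 live cells
OOO......
.......OO
.....O..O
.....O...
.....OO..
.....O...
..O..O.O.
..O.....O
Generation 4: 22 live cells
OOO....O.
.O.....OO
......OOO
....OO...
....OOO..
....OO...
......O..
O.OO....O
Generation 5: 20 live cells
(generation 5 grid is the final answer)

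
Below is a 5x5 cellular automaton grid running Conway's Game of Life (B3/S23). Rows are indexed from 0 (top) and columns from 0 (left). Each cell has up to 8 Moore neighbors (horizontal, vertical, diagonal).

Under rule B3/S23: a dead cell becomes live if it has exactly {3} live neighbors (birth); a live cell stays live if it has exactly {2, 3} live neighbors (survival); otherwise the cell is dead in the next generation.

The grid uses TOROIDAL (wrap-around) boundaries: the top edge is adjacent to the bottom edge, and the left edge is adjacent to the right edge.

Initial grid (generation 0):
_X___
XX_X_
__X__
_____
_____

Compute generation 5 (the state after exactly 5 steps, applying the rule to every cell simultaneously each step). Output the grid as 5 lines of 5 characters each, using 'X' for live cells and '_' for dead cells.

Answer: ___XX
X_XXX
X_XXX
X_XXX
___XX

Derivation:
Simulating step by step:
Generation 0 (given above): 5 live cells
Generation 1: 7 live cells
XXX__
XX___
_XX__
_____
_____
Generation 2: 6 live cells
X_X__
_____
XXX__
_____
_X___
Generation 3: 7 live cells
_X___
X_X__
_X___
X_X__
_X___
Generation 4: 12 live cells
XXX__
X_X__
X_X__
X_X__
XXX__
Generation 5: 16 live cells
(generation 5 grid is the final answer)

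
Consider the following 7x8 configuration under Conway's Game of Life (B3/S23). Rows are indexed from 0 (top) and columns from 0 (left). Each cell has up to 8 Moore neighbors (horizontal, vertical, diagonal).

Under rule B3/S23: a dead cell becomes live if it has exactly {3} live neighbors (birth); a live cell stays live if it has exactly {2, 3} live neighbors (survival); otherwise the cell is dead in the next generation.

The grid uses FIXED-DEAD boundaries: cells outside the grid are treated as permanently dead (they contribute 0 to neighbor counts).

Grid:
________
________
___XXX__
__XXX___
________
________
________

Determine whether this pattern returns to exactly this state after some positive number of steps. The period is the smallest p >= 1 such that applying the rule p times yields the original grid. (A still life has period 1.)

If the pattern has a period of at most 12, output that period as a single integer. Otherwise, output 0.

Answer: 2

Derivation:
Simulating and comparing each generation to the original:
Gen 0 (original, given above): 6 live cells
Gen 1: 6 live cells, differs from original
Gen 2: 6 live cells, MATCHES original -> period = 2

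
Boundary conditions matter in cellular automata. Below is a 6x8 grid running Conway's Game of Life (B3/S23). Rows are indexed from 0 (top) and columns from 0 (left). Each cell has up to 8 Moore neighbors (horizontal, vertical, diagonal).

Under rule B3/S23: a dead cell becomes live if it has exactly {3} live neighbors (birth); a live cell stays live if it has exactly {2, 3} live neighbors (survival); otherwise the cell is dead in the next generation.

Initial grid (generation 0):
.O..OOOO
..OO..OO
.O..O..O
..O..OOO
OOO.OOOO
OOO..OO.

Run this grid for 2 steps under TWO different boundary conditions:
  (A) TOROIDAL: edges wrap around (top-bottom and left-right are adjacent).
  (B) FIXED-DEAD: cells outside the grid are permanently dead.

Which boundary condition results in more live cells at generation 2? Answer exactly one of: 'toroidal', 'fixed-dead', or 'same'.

Under TOROIDAL boundary, generation 2:
..OO....
.OOOO...
.O......
...O....
........
........
Population = 8

Under FIXED-DEAD boundary, generation 2:
.O..O...
.O...O..
O.......
O..O....
O.O.O...
.O.OO...
Population = 13

Comparison: toroidal=8, fixed-dead=13 -> fixed-dead

Answer: fixed-dead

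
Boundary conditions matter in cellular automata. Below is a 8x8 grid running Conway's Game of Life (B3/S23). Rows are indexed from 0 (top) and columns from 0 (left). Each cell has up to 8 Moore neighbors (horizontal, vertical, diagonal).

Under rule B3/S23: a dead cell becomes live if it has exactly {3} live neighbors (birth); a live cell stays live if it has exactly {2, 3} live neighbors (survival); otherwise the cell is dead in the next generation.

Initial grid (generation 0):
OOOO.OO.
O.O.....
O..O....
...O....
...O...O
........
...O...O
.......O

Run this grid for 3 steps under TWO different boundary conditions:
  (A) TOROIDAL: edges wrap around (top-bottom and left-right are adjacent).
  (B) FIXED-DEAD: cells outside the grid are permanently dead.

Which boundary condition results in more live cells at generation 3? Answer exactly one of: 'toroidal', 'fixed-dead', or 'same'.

Answer: toroidal

Derivation:
Under TOROIDAL boundary, generation 3:
..O..OO.
O......O
.O......
..O.....
........
........
O.......
OOOOO..O
Population = 14

Under FIXED-DEAD boundary, generation 3:
........
OOO.....
OO......
..O.....
........
........
........
........
Population = 6

Comparison: toroidal=14, fixed-dead=6 -> toroidal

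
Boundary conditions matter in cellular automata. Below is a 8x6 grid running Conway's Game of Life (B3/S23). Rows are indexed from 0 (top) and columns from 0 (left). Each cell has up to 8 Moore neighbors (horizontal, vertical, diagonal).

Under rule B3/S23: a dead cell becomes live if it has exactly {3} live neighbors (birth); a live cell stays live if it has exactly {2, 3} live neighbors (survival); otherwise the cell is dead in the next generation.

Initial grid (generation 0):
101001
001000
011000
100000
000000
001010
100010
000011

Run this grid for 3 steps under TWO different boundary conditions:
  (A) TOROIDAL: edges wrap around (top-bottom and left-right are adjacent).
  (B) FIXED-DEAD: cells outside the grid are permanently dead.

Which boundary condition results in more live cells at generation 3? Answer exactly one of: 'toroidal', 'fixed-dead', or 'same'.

Under TOROIDAL boundary, generation 3:
000000
000000
011000
011000
000000
000000
000000
000000
Population = 4

Under FIXED-DEAD boundary, generation 3:
000000
000100
010100
011000
000000
000010
000101
000101
Population = 10

Comparison: toroidal=4, fixed-dead=10 -> fixed-dead

Answer: fixed-dead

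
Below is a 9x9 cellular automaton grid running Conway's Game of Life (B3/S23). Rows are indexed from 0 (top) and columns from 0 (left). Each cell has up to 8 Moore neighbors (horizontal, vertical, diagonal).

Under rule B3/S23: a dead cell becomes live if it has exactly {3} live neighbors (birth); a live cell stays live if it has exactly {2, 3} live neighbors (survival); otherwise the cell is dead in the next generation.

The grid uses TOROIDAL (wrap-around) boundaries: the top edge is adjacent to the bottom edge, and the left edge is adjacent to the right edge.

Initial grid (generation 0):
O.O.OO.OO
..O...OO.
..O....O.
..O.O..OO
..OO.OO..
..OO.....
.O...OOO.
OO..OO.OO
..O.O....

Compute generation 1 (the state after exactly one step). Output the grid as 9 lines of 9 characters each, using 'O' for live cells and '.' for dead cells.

Simulating step by step:
Generation 0 (given above): 33 live cells
Generation 1: 34 live cells
(generation 1 grid is the final answer)

Answer: ..O.OO.OO
..O..O...
.OO......
.OO.OO.OO
.O...OOO.
.O.O...O.
.O.O.O.O.
OOOOO..OO
..O......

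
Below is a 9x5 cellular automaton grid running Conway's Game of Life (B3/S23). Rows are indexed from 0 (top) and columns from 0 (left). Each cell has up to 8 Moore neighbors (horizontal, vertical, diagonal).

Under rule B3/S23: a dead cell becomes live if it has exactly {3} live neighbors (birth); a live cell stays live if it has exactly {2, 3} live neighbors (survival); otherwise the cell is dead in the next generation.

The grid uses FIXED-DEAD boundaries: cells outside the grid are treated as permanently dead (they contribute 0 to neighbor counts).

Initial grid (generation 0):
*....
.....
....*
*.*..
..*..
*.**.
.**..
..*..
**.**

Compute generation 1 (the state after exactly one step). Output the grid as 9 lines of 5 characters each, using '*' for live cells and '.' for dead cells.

Simulating step by step:
Generation 0 (given above): 15 live cells
Generation 1: 8 live cells
(generation 1 grid is the final answer)

Answer: .....
.....
.....
.*.*.
..*..
...*.
.....
*....
.***.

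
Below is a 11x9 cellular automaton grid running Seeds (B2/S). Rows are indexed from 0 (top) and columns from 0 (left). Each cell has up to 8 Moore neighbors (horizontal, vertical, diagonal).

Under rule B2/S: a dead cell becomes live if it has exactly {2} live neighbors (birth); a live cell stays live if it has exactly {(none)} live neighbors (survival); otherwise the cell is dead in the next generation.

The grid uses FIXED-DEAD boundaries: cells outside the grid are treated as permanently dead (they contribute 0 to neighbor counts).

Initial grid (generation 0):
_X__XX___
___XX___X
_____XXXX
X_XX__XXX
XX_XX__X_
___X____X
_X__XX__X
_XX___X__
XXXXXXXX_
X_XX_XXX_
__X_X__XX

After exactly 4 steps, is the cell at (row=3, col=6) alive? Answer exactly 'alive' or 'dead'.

Simulating step by step:
Generation 0 (given above): 48 live cells
Generation 1: 9 live cells
__X______
__X______
_X_______
_________
_____X___
______X__
X_____X__
________X
________X
_________
_________
Generation 2: 8 live cells
_X_X_____
___X_____
__X______
_________
______X__
_______X_
_____X___
_________
_______X_
_________
_________
Generation 3: 8 live cells
____X____
_X__X____
___X_____
_________
_______X_
_____X___
______X__
______X__
_________
_________
_________
Generation 4: 11 live cells
___X_X___
__X__X___
__X_X____
_________
______X__
_______X_
_______X_
_____X_X_
_________
_________
_________

Cell (3,6) at generation 4: 0 -> dead

Answer: dead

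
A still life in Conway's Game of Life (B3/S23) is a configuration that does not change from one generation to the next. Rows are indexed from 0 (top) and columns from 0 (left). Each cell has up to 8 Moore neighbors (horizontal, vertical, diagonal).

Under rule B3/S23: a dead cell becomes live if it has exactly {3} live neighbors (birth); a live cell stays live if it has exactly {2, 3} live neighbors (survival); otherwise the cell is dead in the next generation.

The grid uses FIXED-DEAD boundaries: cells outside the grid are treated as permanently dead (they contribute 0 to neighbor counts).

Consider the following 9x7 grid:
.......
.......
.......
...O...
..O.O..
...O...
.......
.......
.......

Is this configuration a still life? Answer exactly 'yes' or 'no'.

Answer: yes

Derivation:
Compute generation 1 and compare to generation 0 (given above):
Generation 1:
.......
.......
.......
...O...
..O.O..
...O...
.......
.......
.......
The grids are IDENTICAL -> still life.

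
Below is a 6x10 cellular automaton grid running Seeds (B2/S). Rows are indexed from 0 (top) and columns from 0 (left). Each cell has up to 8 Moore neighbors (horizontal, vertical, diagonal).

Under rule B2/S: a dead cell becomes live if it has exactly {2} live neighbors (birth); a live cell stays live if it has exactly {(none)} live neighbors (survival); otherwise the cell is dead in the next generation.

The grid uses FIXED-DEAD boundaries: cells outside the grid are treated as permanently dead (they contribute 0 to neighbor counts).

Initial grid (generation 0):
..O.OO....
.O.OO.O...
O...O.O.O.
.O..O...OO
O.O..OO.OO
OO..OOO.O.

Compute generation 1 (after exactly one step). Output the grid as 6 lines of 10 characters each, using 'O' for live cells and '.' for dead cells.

Simulating step by step:
Generation 0 (given above): 27 live cells
Generation 1: 6 live cells
(generation 1 grid is the final answer)

Answer: .O....O...
O.........
..........
..O.......
..........
..OO......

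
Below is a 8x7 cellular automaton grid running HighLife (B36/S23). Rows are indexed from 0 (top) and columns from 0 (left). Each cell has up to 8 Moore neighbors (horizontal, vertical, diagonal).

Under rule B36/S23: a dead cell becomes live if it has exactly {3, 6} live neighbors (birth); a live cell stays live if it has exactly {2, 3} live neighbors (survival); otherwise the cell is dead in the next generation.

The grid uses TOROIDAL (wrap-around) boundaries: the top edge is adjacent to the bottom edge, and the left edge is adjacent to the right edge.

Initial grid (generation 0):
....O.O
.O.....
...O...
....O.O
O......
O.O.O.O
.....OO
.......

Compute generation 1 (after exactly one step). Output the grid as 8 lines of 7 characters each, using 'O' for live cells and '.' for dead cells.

Simulating step by step:
Generation 0 (given above): 13 live cells
Generation 1: 9 live cells
(generation 1 grid is the final answer)

Answer: .......
.......
.......
.......
OO.O...
OO.....
O....OO
......O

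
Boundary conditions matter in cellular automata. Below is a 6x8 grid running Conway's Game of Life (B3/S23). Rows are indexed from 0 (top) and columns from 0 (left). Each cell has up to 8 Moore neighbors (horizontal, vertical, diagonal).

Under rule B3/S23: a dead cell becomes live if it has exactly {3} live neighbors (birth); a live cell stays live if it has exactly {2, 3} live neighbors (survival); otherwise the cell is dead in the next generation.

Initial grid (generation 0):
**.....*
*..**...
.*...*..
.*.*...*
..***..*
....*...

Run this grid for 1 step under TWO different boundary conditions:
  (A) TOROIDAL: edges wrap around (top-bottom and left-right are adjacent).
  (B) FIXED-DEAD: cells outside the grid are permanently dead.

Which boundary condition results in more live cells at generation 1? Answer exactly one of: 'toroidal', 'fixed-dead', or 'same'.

Answer: toroidal

Derivation:
Under TOROIDAL boundary, generation 1:
**.**..*
..*.*..*
.*.*....
.*.*..*.
*.*.*...
.**.*..*
Population = 20

Under FIXED-DEAD boundary, generation 1:
**......
*.*.*...
**.*....
.*.*..*.
..*.*...
....*...
Population = 14

Comparison: toroidal=20, fixed-dead=14 -> toroidal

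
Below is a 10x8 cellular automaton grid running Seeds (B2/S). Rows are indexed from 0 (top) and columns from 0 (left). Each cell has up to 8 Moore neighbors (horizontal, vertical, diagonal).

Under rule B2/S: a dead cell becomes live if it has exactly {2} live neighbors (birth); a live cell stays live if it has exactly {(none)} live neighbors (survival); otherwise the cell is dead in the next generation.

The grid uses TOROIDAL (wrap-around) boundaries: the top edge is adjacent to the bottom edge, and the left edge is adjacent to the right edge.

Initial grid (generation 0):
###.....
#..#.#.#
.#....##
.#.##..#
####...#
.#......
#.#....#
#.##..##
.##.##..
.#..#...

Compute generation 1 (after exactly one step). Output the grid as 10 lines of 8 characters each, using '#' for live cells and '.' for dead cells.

Simulating step by step:
Generation 0 (given above): 34 live cells
Generation 1: 6 live cells
(generation 1 grid is the final answer)

Answer: .....##.
....#...
........
.....#..
......#.
......#.
........
........
........
........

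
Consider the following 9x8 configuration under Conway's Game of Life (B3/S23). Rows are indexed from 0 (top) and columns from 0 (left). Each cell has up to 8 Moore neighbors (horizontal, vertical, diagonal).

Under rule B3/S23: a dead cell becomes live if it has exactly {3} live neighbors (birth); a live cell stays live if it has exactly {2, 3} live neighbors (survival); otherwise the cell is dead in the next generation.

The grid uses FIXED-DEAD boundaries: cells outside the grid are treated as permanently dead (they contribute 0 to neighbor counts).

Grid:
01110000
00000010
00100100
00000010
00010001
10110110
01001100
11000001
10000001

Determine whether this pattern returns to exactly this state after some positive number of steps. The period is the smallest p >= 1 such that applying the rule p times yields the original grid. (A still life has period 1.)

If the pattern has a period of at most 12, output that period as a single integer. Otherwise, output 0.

Answer: 0

Derivation:
Simulating and comparing each generation to the original:
Gen 0 (original, given above): 22 live cells
Gen 1: 24 live cells, differs from original
Gen 2: 18 live cells, differs from original
Gen 3: 14 live cells, differs from original
Gen 4: 9 live cells, differs from original
Gen 5: 6 live cells, differs from original
Gen 6: 6 live cells, differs from original
Gen 7: 5 live cells, differs from original
Gen 8: 3 live cells, differs from original
Gen 9: 2 live cells, differs from original
Gen 10: 0 live cells, differs from original
Gen 11: 0 live cells, differs from original
Gen 12: 0 live cells, differs from original
No period found within 12 steps.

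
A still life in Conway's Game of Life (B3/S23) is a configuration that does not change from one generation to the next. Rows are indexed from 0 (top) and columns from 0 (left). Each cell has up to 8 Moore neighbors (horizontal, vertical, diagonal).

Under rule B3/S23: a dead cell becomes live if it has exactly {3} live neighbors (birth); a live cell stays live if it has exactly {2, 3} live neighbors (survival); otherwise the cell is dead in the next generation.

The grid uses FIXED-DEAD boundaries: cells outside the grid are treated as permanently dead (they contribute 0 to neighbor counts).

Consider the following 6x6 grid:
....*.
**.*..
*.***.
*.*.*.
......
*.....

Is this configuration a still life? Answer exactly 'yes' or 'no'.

Answer: no

Derivation:
Compute generation 1 and compare to generation 0 (given above):
Generation 1:
......
**....
*...*.
..*.*.
.*....
......
Cell (0,4) differs: gen0=1 vs gen1=0 -> NOT a still life.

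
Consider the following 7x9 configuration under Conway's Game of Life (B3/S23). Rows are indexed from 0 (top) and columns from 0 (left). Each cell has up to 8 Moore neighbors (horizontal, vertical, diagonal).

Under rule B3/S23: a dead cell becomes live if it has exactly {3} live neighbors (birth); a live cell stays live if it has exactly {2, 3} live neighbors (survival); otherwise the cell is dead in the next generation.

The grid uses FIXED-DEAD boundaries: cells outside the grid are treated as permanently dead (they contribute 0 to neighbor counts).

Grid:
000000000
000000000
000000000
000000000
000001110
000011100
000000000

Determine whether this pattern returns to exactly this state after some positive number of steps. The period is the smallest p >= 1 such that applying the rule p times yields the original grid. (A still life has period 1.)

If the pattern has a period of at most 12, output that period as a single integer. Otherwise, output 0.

Answer: 2

Derivation:
Simulating and comparing each generation to the original:
Gen 0 (original, given above): 6 live cells
Gen 1: 6 live cells, differs from original
Gen 2: 6 live cells, MATCHES original -> period = 2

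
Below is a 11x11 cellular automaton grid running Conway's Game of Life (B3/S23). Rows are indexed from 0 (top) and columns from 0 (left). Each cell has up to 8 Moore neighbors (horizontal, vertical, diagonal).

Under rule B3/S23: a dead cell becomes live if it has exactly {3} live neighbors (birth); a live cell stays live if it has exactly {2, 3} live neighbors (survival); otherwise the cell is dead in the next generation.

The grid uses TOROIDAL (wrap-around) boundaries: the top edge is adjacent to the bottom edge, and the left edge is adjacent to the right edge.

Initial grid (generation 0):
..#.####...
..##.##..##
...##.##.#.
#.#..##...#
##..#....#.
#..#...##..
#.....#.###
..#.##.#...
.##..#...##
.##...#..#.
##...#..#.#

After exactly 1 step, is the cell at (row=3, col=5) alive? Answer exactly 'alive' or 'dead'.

Simulating step by step:
Generation 0 (given above): 52 live cells
Generation 1: 54 live cells
..#....##..
..#......##
##.....###.
#.#...####.
..########.
.......#...
##.####..##
..####.#...
#...##..###
.....##.#..
#..##...###

Cell (3,5) at generation 1: 0 -> dead

Answer: dead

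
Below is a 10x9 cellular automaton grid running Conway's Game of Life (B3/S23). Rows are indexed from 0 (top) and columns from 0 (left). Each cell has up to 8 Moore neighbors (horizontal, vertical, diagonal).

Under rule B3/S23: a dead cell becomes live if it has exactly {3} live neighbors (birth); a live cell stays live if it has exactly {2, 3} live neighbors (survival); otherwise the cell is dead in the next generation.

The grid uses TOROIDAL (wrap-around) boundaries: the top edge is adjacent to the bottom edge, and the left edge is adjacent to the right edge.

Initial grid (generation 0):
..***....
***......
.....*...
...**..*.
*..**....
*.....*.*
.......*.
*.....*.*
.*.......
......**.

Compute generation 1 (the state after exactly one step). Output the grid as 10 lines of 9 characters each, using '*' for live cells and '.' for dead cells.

Answer: ..**.....
.**.*....
.****....
...*.*...
*..***.*.
*......**
......*..
*......**
*.....*.*
..**.....

Derivation:
Simulating step by step:
Generation 0 (given above): 23 live cells
Generation 1: 28 live cells
(generation 1 grid is the final answer)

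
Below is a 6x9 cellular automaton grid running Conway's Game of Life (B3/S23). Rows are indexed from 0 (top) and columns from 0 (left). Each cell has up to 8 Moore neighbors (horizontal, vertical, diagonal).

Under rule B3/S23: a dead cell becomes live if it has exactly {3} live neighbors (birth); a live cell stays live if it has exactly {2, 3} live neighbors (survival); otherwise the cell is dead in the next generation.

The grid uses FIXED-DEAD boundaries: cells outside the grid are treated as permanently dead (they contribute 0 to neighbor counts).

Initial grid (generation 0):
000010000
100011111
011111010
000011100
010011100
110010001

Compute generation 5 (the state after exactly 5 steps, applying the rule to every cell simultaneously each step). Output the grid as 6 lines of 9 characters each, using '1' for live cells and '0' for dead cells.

Answer: 001000000
000111100
010100001
011001100
000000000
000000000

Derivation:
Simulating step by step:
Generation 0 (given above): 24 live cells
Generation 1: 20 live cells
000010110
011000011
011000001
010000010
110100110
110010000
Generation 2: 18 live cells
000000111
011100101
100000001
000000111
000000110
111000000
Generation 3: 17 live cells
001000101
011000101
011000101
000000101
010000101
010000000
Generation 4: 16 live cells
011000000
000101101
011001101
011001101
000000000
000000000
Generation 5: 12 live cells
(generation 5 grid is the final answer)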